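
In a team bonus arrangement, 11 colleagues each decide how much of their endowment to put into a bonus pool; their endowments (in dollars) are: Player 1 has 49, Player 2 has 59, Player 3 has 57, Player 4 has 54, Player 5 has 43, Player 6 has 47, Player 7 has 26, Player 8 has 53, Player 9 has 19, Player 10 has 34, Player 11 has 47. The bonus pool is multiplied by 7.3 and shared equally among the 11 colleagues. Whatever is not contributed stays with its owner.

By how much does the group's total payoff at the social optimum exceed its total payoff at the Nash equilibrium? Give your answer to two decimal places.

3074.40 dollars

The private return per contributed unit is 7.3/11 = 0.6636 < 1 for every player regardless of endowment, so the Nash equilibrium is zero contribution and the group total is Σ E_j = 49 + 59 + 57 + 54 + 43 + 47 + 26 + 53 + 19 + 34 + 47 = 488.
Each contributed unit returns 7.300 to the group, so the social optimum is full contribution by everyone: group total = 7.300 × 488 = 3562.40.
Efficiency loss = (7.300 − 1) × 488 = 3074.40.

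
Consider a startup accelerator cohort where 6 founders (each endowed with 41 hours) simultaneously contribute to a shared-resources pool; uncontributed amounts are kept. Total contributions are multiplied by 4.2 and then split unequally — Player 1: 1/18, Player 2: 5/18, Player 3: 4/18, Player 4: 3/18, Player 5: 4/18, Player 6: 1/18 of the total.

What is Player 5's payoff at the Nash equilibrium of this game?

79.27 hours

A player with share s gets back 4.2·s per unit contributed, so full contribution is dominant for anyone with s > 1/4.2 = 0.2381 and zero contribution is dominant for anyone below.
Only Player 2 (5/18) clears that bar, contributing 41; the remaining 5 contribute 0. Total contributed: 41.
Player 5 keeps 41 and receives 4.2 × 41 × 4/18 = 38.27 from the shared-resources pool, for a payoff of 79.27.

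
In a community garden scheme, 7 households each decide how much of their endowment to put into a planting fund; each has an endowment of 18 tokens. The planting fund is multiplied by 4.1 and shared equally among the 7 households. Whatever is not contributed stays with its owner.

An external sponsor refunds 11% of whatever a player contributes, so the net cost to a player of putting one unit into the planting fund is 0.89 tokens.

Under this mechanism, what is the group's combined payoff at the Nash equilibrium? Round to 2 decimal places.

The effective private return is (4.1/7) / 0.89 = 0.6581, which is still under 1, so the mechanism doesn't change anyone's dominant strategy: zero contribution.
Everyone keeps their endowment and the group total is 7 × 18 = 126.

126.00 tokens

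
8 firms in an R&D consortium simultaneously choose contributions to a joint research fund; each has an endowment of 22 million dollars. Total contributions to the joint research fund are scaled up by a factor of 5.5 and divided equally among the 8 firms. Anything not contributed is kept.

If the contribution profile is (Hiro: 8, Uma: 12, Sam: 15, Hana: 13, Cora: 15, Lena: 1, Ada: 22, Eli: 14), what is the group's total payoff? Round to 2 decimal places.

Total contributed: 8 + 12 + 15 + 13 + 15 + 1 + 22 + 14 = 100; total kept: 8 × 22 − 100 = 76.
The joint research fund pays out 5.5 × 100 = 550.00 in aggregate.
Group total = 76 + 550.00 = 626.00.

626.00 million dollars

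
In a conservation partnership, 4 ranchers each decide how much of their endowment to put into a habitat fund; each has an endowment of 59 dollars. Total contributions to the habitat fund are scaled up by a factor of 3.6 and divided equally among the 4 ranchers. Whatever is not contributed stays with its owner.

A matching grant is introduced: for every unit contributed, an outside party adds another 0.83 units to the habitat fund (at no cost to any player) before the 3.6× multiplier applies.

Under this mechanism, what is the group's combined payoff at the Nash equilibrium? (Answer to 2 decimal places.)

The effective private return per unit is now 3.6 × 1.83 / 4 = 1.6470 > 1, so every player's dominant strategy flips to full contribution.
At the Nash equilibrium everyone contributes 59. Group total payoff = 3.6 × 1.83 × 236 = 1554.77.

1554.77 dollars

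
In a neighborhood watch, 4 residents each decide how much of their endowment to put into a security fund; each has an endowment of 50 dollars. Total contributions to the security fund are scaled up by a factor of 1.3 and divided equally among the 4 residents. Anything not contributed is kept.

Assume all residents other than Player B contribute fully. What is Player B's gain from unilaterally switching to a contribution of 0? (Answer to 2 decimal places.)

Switching from a contribution of 50 to 0 lets Player B keep an extra 50 dollars, but lowers the security fund by 50, which costs Player B their own share of that drop: 1.3/4 × 50 = 16.25.
Net gain = 50 − 16.25 = 33.75. The private return per contributed unit (0.3250) is below 1, so free-riding is indeed the best response regardless of what the others do.

33.75 dollars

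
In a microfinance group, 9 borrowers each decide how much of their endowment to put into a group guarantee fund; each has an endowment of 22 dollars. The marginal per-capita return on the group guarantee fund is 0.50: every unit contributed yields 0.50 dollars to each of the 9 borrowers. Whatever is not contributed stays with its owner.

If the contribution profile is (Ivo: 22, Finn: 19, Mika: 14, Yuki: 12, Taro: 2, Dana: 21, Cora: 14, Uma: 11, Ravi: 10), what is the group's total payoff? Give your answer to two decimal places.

635.50 dollars

Total contributed: 22 + 19 + 14 + 12 + 2 + 21 + 14 + 11 + 10 = 125; total kept: 9 × 22 − 125 = 73.
The group guarantee fund pays out 0.50 × 9 × 125 = 562.50 in aggregate.
Group total = 73 + 562.50 = 635.50.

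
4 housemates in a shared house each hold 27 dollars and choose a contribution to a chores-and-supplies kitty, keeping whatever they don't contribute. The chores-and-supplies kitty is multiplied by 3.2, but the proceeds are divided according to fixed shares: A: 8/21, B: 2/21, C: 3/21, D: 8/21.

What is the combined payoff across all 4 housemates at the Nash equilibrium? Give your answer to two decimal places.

226.80 dollars

Player j's private return per contributed unit is 3.2 × (j's share). Contributing is weakly dominant for j when that share is at least 1/3.2 = 0.3125, and contributing 0 is dominant otherwise.
A and D are above the threshold, contributing 27 each; the remaining 2 contribute 0. Total contributed: 54.
The chores-and-supplies kitty pays out 3.2 × 54 = 172.80 in total (split across the unequal shares, but the aggregate is all that matters for the group sum).
The 2 free-riders keep 27 each, adding 54. Group total = 54 + 172.80 = 226.80.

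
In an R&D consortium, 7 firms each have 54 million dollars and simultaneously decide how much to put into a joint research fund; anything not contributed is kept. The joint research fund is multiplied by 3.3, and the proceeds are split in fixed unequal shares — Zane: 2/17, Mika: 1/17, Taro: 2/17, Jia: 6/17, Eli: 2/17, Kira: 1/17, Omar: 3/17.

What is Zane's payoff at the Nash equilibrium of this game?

Player j's private return per contributed unit is 3.3 × (j's share). Contributing is weakly dominant for j when that share is at least 1/3.3 = 0.3030, and contributing 0 is dominant otherwise.
Only Jia (6/17) clears that bar, contributing 54; the remaining 6 contribute 0. Total contributed: 54.
Zane keeps 54 and receives 3.3 × 54 × 2/17 = 20.96 from the joint research fund, for a payoff of 74.96.

74.96 million dollars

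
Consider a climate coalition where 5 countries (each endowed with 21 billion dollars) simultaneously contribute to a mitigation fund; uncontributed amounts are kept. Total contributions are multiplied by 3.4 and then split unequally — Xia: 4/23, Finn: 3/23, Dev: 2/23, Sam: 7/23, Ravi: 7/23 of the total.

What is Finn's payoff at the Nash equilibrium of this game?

39.63 billion dollars

Player j's private return per contributed unit is 3.4 × (j's share). Contributing is weakly dominant for j when that share is at least 1/3.4 = 0.2941, and contributing 0 is dominant otherwise.
The shares above 0.2941 belong to Sam and Ravi, contributing 21 each; the remaining 3 contribute 0. Total contributed: 42.
Finn keeps 21 and receives 3.4 × 42 × 3/23 = 18.63 from the mitigation fund, for a payoff of 39.63.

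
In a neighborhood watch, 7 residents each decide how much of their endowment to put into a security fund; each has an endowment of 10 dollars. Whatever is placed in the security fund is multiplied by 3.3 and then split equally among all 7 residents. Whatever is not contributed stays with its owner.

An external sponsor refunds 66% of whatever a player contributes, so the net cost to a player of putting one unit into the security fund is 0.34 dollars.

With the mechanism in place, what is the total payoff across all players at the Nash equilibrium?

With the mechanism, a contributed unit returns (3.3/7) / 0.34 = 1.3866 per unit of net cost to the contributor — now above 1 — so contributing fully is weakly dominant for every player.
So the Nash equilibrium is full contribution by all 7; the group earns 7 × (10 × 0.66 + 3.3 × 10) = 277.20.

277.20 dollars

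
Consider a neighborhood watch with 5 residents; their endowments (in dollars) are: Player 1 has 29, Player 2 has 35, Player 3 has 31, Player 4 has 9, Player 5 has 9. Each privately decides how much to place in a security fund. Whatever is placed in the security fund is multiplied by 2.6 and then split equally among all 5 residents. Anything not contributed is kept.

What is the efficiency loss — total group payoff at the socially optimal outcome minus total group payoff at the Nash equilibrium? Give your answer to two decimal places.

180.80 dollars

The private return per contributed unit is 2.6/5 = 0.5200 < 1 for every player regardless of endowment, so the Nash equilibrium is zero contribution and the group total is Σ E_j = 29 + 35 + 31 + 9 + 9 = 113.
Each contributed unit returns 2.600 to the group, so the social optimum is full contribution by everyone: group total = 2.600 × 113 = 293.80.
Efficiency loss = (2.600 − 1) × 113 = 180.80.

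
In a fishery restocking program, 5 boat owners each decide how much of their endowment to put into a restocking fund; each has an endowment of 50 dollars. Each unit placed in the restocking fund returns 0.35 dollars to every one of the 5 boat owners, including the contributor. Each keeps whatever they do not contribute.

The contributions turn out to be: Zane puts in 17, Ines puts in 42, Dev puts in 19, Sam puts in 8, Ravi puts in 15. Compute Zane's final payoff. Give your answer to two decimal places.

Total contributed: 17 + 42 + 19 + 8 + 15 = 101.
Each receives 0.35 × 101 = 35.35 from the restocking fund.
Zane keeps 50 − 17 = 33, so Zane's payoff is 33 + 35.35 = 68.35.

68.35 dollars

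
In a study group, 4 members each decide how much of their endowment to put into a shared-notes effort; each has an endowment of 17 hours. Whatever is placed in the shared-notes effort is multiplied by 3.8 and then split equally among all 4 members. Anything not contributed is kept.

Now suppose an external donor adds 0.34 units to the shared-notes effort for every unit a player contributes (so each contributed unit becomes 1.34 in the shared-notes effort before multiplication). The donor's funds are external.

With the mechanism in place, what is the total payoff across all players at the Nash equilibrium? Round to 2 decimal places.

346.26 hours

The effective private return per unit is now 3.8 × 1.34 / 4 = 1.2730 > 1, so every player's dominant strategy flips to full contribution.
So the Nash equilibrium is full contribution by all 4; the group earns 3.8 × 1.34 × 68 = 346.26.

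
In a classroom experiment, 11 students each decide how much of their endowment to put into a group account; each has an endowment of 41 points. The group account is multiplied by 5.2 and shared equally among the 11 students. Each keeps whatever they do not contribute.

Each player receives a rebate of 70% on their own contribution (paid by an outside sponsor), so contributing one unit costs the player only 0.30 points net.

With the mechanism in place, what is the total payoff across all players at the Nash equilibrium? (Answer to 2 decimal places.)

With the mechanism, a contributed unit returns (5.2/11) / 0.30 = 1.5758 per unit of net cost to the contributor — now above 1 — so contributing fully is weakly dominant for every player.
So the Nash equilibrium is full contribution by all 11; the group earns 11 × (41 × 0.70 + 5.2 × 41) = 2660.90.

2660.90 points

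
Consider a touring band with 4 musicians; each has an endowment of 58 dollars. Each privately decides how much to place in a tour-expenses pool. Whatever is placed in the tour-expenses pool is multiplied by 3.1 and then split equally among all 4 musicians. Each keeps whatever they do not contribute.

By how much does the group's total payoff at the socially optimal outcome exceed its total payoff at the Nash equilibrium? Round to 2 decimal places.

Each contributed unit returns 3.1/4 = 0.7750 to its contributor — below 1 — so contributing 0 is dominant for every player. At the Nash equilibrium everyone keeps their 58, and the group total is 4 × 58 = 232.
Each contributed unit returns 3.100 to the group as a whole (0.7750 to each of 4 players), which exceeds 1, so the social optimum is full contribution: group total = 3.100 × 232 = 719.20.
Efficiency loss = 719.20 − 232 = 487.20.

487.20 dollars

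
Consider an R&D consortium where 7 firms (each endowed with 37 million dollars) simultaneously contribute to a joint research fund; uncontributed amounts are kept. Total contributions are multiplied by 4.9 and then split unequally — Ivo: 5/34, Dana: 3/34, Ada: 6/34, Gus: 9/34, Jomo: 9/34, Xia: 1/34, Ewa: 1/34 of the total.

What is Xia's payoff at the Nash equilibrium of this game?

For player j, contributing a unit is worthwhile iff 4.9 × (j's share) ≥ 1, i.e. iff j's share is at least 0.2041.
Gus and Jomo are above the threshold, contributing 37 each; the remaining 5 contribute 0. Total contributed: 74.
Xia keeps 37 and receives 4.9 × 74 × 1/34 = 10.66 from the joint research fund, for a payoff of 47.66.

47.66 million dollars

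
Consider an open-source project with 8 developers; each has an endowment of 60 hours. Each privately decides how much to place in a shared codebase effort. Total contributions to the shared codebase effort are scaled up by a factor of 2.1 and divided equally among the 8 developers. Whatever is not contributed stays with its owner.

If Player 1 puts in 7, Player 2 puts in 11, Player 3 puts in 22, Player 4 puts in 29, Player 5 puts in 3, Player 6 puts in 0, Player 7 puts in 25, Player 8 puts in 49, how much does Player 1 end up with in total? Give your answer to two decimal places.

Total contributed: 7 + 11 + 22 + 29 + 3 + 0 + 25 + 49 = 146.
Each receives 2.1 × 146 / 8 = 38.33 from the shared codebase effort.
Player 1 keeps 60 − 7 = 53, so Player 1's payoff is 53 + 38.33 = 91.33.

91.33 hours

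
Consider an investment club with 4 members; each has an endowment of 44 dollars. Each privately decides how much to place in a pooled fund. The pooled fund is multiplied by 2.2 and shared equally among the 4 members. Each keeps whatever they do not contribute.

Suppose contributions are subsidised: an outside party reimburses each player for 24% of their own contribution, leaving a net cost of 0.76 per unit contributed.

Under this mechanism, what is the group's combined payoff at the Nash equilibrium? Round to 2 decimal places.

176.00 dollars

The effective private return is (2.2/4) / 0.76 = 0.7237, which is still under 1, so the mechanism doesn't change anyone's dominant strategy: zero contribution.
Everyone keeps their endowment and the group total is 4 × 44 = 176.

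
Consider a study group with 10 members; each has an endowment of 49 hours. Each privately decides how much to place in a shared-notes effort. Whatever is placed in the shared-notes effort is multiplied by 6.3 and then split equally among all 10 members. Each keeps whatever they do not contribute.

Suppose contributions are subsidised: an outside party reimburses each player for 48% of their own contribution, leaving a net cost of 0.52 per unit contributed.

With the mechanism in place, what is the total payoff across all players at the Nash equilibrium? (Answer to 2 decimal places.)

The effective private return per unit is now (6.3/10) / 0.52 = 1.2115 > 1, so every player's dominant strategy flips to full contribution.
So the Nash equilibrium is full contribution by all 10; the group earns 10 × (49 × 0.48 + 6.3 × 49) = 3322.20.

3322.20 hours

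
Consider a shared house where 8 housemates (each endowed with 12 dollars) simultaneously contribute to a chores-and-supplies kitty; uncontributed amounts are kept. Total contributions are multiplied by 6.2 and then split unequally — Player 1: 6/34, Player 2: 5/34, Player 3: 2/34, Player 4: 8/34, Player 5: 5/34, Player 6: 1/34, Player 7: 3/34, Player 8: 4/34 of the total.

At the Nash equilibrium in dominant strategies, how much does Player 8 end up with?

Player j's private return per contributed unit is 6.2 × (j's share). Contributing is weakly dominant for j when that share is at least 1/6.2 = 0.1613, and contributing 0 is dominant otherwise.
The shares above 0.1613 belong to Player 1 and Player 4, contributing 12 each; the remaining 6 contribute 0. Total contributed: 24.
Player 8 keeps 12 and receives 6.2 × 24 × 4/34 = 17.51 from the chores-and-supplies kitty, for a payoff of 29.51.

29.51 dollars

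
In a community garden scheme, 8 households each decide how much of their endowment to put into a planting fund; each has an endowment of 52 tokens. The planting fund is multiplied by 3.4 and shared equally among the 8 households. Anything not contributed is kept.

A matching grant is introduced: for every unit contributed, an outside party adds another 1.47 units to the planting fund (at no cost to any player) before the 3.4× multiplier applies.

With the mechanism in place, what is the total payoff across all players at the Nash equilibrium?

With the mechanism, a contributed unit returns 3.4 × 2.47 / 8 = 1.0498 per unit of net cost to the contributor — now above 1 — so contributing fully is weakly dominant for every player.
So the Nash equilibrium is full contribution by all 8; the group earns 3.4 × 2.47 × 416 = 3493.57.

3493.57 tokens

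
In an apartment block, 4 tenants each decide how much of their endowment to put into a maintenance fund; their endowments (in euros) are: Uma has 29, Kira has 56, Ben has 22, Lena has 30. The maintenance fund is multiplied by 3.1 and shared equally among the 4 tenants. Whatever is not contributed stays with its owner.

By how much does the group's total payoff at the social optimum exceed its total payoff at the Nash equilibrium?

287.70 euros

The private return per contributed unit is 3.1/4 = 0.7750 < 1 for every player regardless of endowment, so the Nash equilibrium is zero contribution and the group total is Σ E_j = 29 + 56 + 22 + 30 = 137.
Each contributed unit returns 3.100 to the group, so the social optimum is full contribution by everyone: group total = 3.100 × 137 = 424.70.
Efficiency loss = (3.100 − 1) × 137 = 287.70.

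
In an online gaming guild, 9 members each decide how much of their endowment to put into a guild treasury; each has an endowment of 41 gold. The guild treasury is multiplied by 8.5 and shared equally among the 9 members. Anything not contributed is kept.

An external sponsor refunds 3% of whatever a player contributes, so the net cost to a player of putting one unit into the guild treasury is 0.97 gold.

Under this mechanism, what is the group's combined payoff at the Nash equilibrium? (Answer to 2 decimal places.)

The effective private return is (8.5/9) / 0.97 = 0.9737, which is still under 1, so the mechanism doesn't change anyone's dominant strategy: zero contribution.
Everyone keeps their endowment and the group total is 9 × 41 = 369.

369.00 gold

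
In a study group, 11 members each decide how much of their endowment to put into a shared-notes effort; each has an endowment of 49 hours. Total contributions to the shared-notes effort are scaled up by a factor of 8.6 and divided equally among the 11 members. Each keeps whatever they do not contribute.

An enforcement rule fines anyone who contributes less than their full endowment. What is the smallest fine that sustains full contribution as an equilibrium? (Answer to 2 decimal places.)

10.69 hours

Given the others contribute fully, the best deviation is to contribute 0 (any partial contribution still incurs the fine and gives up units whose private return 0.7818 is below 1).
Deviating from 49 to 0 saves 49 hours but forfeits the deviator's share of the drop in the shared-notes effort: 8.6/11 × 49 = 38.31.
So the deviation gain is 49 − 38.31 = 10.69, and the fine must be at least 10.69 hours to wipe it out.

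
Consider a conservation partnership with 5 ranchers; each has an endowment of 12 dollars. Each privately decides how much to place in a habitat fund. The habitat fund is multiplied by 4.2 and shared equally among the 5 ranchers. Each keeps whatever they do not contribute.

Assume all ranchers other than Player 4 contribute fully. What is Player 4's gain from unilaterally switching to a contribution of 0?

1.92 dollars

Switching from a contribution of 12 to 0 lets Player 4 keep an extra 12 dollars, but lowers the habitat fund by 12, which costs Player 4 their own share of that drop: 4.2/5 × 12 = 10.08.
Net gain = 12 − 10.08 = 1.92. The private return per contributed unit (0.8400) is below 1, so free-riding is indeed the best response regardless of what the others do.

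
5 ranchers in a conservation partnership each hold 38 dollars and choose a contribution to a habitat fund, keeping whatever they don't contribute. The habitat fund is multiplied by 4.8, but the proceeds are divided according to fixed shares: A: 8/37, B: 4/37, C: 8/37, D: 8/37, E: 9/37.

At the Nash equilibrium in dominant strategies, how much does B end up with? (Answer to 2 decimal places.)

Player j's private return per contributed unit is 4.8 × (j's share). Contributing is weakly dominant for j when that share is at least 1/4.8 = 0.2083, and contributing 0 is dominant otherwise.
A, C, D and E are above the threshold, contributing 38 each; the remaining 1 contribute 0. Total contributed: 152.
B keeps 38 and receives 4.8 × 152 × 4/37 = 78.88 from the habitat fund, for a payoff of 116.88.

116.88 dollars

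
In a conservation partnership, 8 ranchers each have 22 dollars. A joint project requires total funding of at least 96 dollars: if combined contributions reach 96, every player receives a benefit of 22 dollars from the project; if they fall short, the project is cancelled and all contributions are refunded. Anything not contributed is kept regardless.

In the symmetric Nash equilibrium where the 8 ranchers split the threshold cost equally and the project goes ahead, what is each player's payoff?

32 dollars

Equal share of the threshold: 96/8 = 12.
At this profile no one gains by cutting their contribution: any cut drops the total below 96, the project is cancelled, contributions are refunded, and the deviator ends with 22, which is less than 22 − 12 + 22 = 32. Contributing more than 12 just wastes the excess. So contributing exactly 12 is a best response.
Each player's payoff: 22 − 12 + 22 = 32.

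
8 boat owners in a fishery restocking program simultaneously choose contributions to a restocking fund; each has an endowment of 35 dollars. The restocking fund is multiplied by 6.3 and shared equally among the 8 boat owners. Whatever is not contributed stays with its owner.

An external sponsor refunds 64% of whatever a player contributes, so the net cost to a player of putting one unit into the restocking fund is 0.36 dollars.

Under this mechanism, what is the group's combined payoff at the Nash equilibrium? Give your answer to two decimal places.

With the mechanism, a contributed unit returns (6.3/8) / 0.36 = 2.1875 per unit of net cost to the contributor — now above 1 — so contributing fully is weakly dominant for every player.
At the Nash equilibrium everyone contributes 35. Group total payoff = 8 × (35 × 0.64 + 6.3 × 35) = 1943.20.

1943.20 dollars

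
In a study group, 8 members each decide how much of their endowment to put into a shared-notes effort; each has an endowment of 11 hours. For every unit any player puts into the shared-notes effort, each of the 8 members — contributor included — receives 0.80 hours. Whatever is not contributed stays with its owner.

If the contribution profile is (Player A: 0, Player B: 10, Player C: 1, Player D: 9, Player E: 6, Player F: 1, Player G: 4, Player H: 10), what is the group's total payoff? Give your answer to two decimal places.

Total contributed: 0 + 10 + 1 + 9 + 6 + 1 + 4 + 10 = 41; total kept: 8 × 11 − 41 = 47.
The shared-notes effort pays out 0.80 × 8 × 41 = 262.40 in aggregate.
Group total = 47 + 262.40 = 309.40.

309.40 hours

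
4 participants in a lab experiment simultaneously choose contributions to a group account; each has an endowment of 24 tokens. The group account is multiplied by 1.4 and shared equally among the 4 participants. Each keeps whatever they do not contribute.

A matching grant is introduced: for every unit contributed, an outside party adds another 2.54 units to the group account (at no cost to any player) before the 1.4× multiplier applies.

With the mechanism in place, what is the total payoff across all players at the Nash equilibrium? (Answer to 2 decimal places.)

With the mechanism, a contributed unit returns 1.4 × 3.54 / 4 = 1.2390 per unit of net cost to the contributor — now above 1 — so contributing fully is weakly dominant for every player.
So the Nash equilibrium is full contribution by all 4; the group earns 1.4 × 3.54 × 96 = 475.78.

475.78 tokens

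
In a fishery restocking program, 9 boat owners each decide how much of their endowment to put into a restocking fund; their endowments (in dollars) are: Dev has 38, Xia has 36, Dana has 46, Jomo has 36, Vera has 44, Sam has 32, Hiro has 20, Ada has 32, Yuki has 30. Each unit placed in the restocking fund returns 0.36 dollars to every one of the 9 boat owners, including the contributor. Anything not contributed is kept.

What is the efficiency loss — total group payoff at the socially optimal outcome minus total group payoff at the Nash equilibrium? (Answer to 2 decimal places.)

703.36 dollars

The private return per contributed unit is 0.36 < 1 for everyone, so the Nash equilibrium is zero contribution and the group total is Σ E_j = 38 + 36 + 46 + 36 + 44 + 32 + 20 + 32 + 30 = 314.
Each contributed unit returns 3.240 to the group, so the social optimum is full contribution by everyone: group total = 3.240 × 314 = 1017.36.
Efficiency loss = (3.240 − 1) × 314 = 703.36.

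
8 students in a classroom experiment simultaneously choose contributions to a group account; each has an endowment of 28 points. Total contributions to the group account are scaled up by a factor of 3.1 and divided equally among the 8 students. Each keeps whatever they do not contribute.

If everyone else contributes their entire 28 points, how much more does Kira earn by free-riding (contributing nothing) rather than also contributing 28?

Switching from a contribution of 28 to 0 lets Kira keep an extra 28 points, but lowers the group account by 28, which costs Kira their own share of that drop: 3.1/8 × 28 = 10.85.
Net gain = 28 − 10.85 = 17.15. The private return per contributed unit (0.3875) is below 1, so free-riding is indeed the best response regardless of what the others do.

17.15 points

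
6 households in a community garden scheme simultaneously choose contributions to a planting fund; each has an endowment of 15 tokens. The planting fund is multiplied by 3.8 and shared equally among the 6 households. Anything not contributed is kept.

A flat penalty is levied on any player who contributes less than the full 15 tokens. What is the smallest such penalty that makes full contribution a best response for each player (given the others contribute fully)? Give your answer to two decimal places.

Given the others contribute fully, the best deviation is to contribute 0 (any partial contribution still incurs the fine and gives up units whose private return 0.6333 is below 1).
Deviating from 15 to 0 saves 15 tokens but forfeits the deviator's share of the drop in the planting fund: 3.8/6 × 15 = 9.50.
So the deviation gain is 15 − 9.50 = 5.50, and the fine must be at least 5.50 tokens to wipe it out.

5.50 tokens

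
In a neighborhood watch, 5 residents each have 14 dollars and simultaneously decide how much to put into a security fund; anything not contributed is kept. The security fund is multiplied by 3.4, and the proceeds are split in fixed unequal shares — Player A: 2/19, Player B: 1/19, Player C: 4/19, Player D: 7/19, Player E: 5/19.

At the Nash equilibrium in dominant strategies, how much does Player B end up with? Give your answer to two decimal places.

16.51 dollars

Player j's private return per contributed unit is 3.4 × (j's share). Contributing is weakly dominant for j when that share is at least 1/3.4 = 0.2941, and contributing 0 is dominant otherwise.
Only Player D (7/19) clears that bar, contributing 14; the remaining 4 contribute 0. Total contributed: 14.
Player B keeps 14 and receives 3.4 × 14 × 1/19 = 2.51 from the security fund, for a payoff of 16.51.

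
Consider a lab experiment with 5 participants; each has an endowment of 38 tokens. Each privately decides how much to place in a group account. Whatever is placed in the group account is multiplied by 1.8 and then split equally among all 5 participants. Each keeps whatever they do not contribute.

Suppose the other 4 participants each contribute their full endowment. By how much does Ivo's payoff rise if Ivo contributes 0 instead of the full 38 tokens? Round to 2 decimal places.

24.32 tokens

Switching from a contribution of 38 to 0 lets Ivo keep an extra 38 tokens, but lowers the group account by 38, which costs Ivo their own share of that drop: 1.8/5 × 38 = 13.68.
Net gain = 38 − 13.68 = 24.32. The private return per contributed unit (0.3600) is below 1, so free-riding is indeed the best response regardless of what the others do.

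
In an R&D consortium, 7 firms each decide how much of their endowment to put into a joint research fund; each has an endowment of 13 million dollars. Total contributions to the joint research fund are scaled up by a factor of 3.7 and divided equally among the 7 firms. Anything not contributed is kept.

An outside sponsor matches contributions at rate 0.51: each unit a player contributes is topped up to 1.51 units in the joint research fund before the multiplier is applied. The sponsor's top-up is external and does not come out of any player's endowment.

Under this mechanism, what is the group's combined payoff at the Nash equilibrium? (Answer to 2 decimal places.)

91.00 million dollars

The effective private return is 3.7 × 1.51 / 7 = 0.7981, which is still under 1, so the mechanism doesn't change anyone's dominant strategy: zero contribution.
Everyone keeps their endowment and the group total is 7 × 13 = 91.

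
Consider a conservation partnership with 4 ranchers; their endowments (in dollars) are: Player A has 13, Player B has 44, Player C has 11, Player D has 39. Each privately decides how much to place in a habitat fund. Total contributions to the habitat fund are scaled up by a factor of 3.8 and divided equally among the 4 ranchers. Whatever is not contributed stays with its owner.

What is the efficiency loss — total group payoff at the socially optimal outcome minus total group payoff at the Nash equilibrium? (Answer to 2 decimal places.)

The private return per contributed unit is 3.8/4 = 0.9500 < 1 for every player regardless of endowment, so the Nash equilibrium is zero contribution and the group total is Σ E_j = 13 + 44 + 11 + 39 = 107.
Each contributed unit returns 3.800 to the group, so the social optimum is full contribution by everyone: group total = 3.800 × 107 = 406.60.
Efficiency loss = (3.800 − 1) × 107 = 299.60.

299.60 dollars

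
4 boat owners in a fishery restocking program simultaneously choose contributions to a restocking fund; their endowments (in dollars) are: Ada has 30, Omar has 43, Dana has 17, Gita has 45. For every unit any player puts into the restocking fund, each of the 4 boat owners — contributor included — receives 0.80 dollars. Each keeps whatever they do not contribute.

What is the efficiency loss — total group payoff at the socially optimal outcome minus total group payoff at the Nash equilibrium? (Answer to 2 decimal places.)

297.00 dollars

The private return per contributed unit is 0.80 < 1 for everyone, so the Nash equilibrium is zero contribution and the group total is Σ E_j = 30 + 43 + 17 + 45 = 135.
Each contributed unit returns 3.200 to the group, so the social optimum is full contribution by everyone: group total = 3.200 × 135 = 432.00.
Efficiency loss = (3.200 − 1) × 135 = 297.00.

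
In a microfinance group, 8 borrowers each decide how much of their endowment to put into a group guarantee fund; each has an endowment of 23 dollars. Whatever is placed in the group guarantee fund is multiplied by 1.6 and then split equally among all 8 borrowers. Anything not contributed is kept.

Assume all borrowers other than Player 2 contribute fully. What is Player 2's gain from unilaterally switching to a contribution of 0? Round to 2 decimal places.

Switching from a contribution of 23 to 0 lets Player 2 keep an extra 23 dollars, but lowers the group guarantee fund by 23, which costs Player 2 their own share of that drop: 1.6/8 × 23 = 4.60.
Net gain = 23 − 4.60 = 18.40. The private return per contributed unit (0.2000) is below 1, so free-riding is indeed the best response regardless of what the others do.

18.40 dollars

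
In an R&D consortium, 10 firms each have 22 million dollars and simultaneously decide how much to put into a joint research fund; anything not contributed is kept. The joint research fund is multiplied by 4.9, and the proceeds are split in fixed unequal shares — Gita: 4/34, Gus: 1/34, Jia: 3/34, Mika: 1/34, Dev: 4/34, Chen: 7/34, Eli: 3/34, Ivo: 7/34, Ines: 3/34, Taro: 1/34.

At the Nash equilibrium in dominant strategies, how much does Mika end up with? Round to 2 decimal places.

Player j's private return per contributed unit is 4.9 × (j's share). Contributing is weakly dominant for j when that share is at least 1/4.9 = 0.2041, and contributing 0 is dominant otherwise.
Chen and Ivo are above the threshold, contributing 22 each; the remaining 8 contribute 0. Total contributed: 44.
Mika keeps 22 and receives 4.9 × 44 × 1/34 = 6.34 from the joint research fund, for a payoff of 28.34.

28.34 million dollars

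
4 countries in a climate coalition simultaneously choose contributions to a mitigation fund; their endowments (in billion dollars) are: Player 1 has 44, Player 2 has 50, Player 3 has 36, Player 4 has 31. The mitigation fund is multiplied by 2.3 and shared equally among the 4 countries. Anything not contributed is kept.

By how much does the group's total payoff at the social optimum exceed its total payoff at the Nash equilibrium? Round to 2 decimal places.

209.30 billion dollars

The private return per contributed unit is 2.3/4 = 0.5750 < 1 for every player regardless of endowment, so the Nash equilibrium is zero contribution and the group total is Σ E_j = 44 + 50 + 36 + 31 = 161.
Each contributed unit returns 2.300 to the group, so the social optimum is full contribution by everyone: group total = 2.300 × 161 = 370.30.
Efficiency loss = (2.300 − 1) × 161 = 209.30.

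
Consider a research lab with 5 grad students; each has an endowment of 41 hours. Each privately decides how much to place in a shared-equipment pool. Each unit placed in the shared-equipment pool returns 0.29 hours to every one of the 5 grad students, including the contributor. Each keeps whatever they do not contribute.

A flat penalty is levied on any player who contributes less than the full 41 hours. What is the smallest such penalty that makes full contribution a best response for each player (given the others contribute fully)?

29.11 hours

Given the others contribute fully, the best deviation is to contribute 0 (any partial contribution still incurs the fine and gives up units whose private return 0.29 is below 1).
Deviating from 41 to 0 saves 41 hours but forfeits the deviator's share of the drop in the shared-equipment pool: 0.29 × 41 = 11.89.
So the deviation gain is 41 − 11.89 = 29.11, and the fine must be at least 29.11 hours to wipe it out.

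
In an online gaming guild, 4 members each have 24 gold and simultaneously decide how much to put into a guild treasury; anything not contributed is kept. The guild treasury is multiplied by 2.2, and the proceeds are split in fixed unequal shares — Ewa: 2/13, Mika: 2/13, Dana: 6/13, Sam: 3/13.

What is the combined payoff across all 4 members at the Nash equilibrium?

124.80 gold

A player with share s gets back 2.2·s per unit contributed, so full contribution is dominant for anyone with s > 1/2.2 = 0.4545 and zero contribution is dominant for anyone below.
Only Dana (6/13) clears that bar, contributing 24; the remaining 3 contribute 0. Total contributed: 24.
The guild treasury pays out 2.2 × 24 = 52.80 in total (split across the unequal shares, but the aggregate is all that matters for the group sum).
The 3 free-riders keep 24 each, adding 72. Group total = 72 + 52.80 = 124.80.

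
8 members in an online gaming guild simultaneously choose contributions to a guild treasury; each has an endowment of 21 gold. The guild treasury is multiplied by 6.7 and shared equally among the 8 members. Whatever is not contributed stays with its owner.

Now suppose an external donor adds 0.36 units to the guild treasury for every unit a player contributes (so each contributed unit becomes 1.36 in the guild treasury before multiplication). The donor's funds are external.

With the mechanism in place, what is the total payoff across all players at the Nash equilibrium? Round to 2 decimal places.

1530.82 gold

The effective private return per unit is now 6.7 × 1.36 / 8 = 1.1390 > 1, so every player's dominant strategy flips to full contribution.
So the Nash equilibrium is full contribution by all 8; the group earns 6.7 × 1.36 × 168 = 1530.82.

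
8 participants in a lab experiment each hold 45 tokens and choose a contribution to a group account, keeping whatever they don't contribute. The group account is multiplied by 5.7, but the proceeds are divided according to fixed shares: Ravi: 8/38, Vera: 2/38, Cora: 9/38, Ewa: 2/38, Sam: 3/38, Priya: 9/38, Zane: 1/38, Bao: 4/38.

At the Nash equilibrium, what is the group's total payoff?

994.50 tokens

For player j, contributing a unit is worthwhile iff 5.7 × (j's share) ≥ 1, i.e. iff j's share is at least 0.1754.
The shares above 0.1754 belong to Ravi, Cora and Priya, contributing 45 each; the remaining 5 contribute 0. Total contributed: 135.
The group account pays out 5.7 × 135 = 769.50 in total (split across the unequal shares, but the aggregate is all that matters for the group sum).
The 5 free-riders keep 45 each, adding 225. Group total = 225 + 769.50 = 994.50.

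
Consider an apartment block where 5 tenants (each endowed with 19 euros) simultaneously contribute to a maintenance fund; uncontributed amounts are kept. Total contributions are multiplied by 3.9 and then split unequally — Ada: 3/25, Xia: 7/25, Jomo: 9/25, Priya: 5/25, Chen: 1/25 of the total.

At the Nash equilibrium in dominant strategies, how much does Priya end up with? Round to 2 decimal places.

Player j's private return per contributed unit is 3.9 × (j's share). Contributing is weakly dominant for j when that share is at least 1/3.9 = 0.2564, and contributing 0 is dominant otherwise.
Xia and Jomo clear that bar, contributing 19 each; the remaining 3 contribute 0. Total contributed: 38.
Priya keeps 19 and receives 3.9 × 38 × 5/25 = 29.64 from the maintenance fund, for a payoff of 48.64.

48.64 euros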